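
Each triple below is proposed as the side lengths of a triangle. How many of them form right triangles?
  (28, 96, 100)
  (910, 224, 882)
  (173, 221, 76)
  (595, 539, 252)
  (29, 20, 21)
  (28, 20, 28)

4

(28,96,100): 28²+96² = 10000 = 100² → right
(910,224,882): 224²+882² = 828100 = 910² → right
(173,221,76): 76²+173² = 35705 < 48841 = 221² → obtuse
(595,539,252): 252²+539² = 354025 = 595² → right
(29,20,21): 20²+21² = 841 = 29² → right
(28,20,28): 20²+28² = 1184 > 784 = 28² → acute
4 of the 6 are right.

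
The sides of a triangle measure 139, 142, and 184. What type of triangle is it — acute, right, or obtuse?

Compare the square of the longest side to the sum of squares of the other two: 139² + 142² = 39485 > 33856 = 184².

acute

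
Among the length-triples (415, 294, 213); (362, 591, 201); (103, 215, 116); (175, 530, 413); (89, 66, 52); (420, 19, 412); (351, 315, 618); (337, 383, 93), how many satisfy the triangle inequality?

7

(213,294,415): 213+294 > 415 → valid
(201,362,591): 201+362 ≤ 591 → not valid
(103,116,215): 103+116 > 215 → valid
(175,413,530): 175+413 > 530 → valid
(52,66,89): 52+66 > 89 → valid
(19,412,420): 19+412 > 420 → valid
(315,351,618): 315+351 > 618 → valid
(93,337,383): 93+337 > 383 → valid
7 of the 8 triples form a triangle.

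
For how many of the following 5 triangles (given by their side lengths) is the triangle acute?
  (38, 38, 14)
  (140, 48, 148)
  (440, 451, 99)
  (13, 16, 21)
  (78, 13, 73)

1

(38,38,14): 14²+38² = 1640 > 1444 = 38² → acute
(140,48,148): 48²+140² = 21904 = 148² → right
(440,451,99): 99²+440² = 203401 = 451² → right
(13,16,21): 13²+16² = 425 < 441 = 21² → obtuse
(78,13,73): 13²+73² = 5498 < 6084 = 78² → obtuse
1 of the 5 is acute.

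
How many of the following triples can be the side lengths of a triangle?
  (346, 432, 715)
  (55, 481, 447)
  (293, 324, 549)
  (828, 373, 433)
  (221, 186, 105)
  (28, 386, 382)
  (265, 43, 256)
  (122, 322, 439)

7

(346,432,715): 346+432 > 715 → valid
(55,447,481): 55+447 > 481 → valid
(293,324,549): 293+324 > 549 → valid
(373,433,828): 373+433 ≤ 828 → not valid
(105,186,221): 105+186 > 221 → valid
(28,382,386): 28+382 > 386 → valid
(43,256,265): 43+256 > 265 → valid
(122,322,439): 122+322 > 439 → valid
7 of the 8 triples form a triangle.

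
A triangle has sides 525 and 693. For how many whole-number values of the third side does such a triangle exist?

The third side lies in the open interval (168, 1218).
Integers from 169 to 1217 inclusive: 1217 − 169 + 1 = 1049.

1049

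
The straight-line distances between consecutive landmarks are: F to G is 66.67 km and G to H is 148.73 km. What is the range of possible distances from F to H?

82.06 ≤ FH ≤ 215.40 km

By the triangle inequality, |66.67 − 148.73| ≤ FH ≤ 66.67 + 148.73.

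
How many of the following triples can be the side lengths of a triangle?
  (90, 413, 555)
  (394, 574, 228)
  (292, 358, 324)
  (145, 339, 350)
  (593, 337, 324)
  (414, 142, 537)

(90,413,555): 90+413 ≤ 555 → not valid
(228,394,574): 228+394 > 574 → valid
(292,324,358): 292+324 > 358 → valid
(145,339,350): 145+339 > 350 → valid
(324,337,593): 324+337 > 593 → valid
(142,414,537): 142+414 > 537 → valid
5 of the 6 triples form a triangle.

5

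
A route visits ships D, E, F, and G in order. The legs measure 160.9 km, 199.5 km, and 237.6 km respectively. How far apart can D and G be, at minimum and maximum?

0 ≤ DG ≤ 598.0 km

The maximum is all hops collinear in one direction: 160.9 + 199.5 + 237.6 = 598.0.
The longest hop is 237.6; the others sum to 360.4. Since 237.6 ≤ 360.4, the path can fold back on itself completely, so the minimum distance is 0.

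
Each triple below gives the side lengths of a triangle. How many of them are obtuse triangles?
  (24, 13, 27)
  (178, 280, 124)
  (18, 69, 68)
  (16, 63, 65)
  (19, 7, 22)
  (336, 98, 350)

2

(24,13,27): 13²+24² = 745 > 729 = 27² → acute
(178,280,124): 124²+178² = 47060 < 78400 = 280² → obtuse
(18,69,68): 18²+68² = 4948 > 4761 = 69² → acute
(16,63,65): 16²+63² = 4225 = 65² → right
(19,7,22): 7²+19² = 410 < 484 = 22² → obtuse
(336,98,350): 98²+336² = 122500 = 350² → right
2 of the 6 are obtuse.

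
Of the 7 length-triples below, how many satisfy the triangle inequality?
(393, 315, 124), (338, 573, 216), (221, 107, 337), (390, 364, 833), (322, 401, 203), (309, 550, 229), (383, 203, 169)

2

(124,315,393): 124+315 > 393 → valid
(216,338,573): 216+338 ≤ 573 → not valid
(107,221,337): 107+221 ≤ 337 → not valid
(364,390,833): 364+390 ≤ 833 → not valid
(203,322,401): 203+322 > 401 → valid
(229,309,550): 229+309 ≤ 550 → not valid
(169,203,383): 169+203 ≤ 383 → not valid
2 of the 7 triples form a triangle.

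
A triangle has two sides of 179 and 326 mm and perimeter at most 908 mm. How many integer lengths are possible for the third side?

256

Triangle inequality: 147 < x < 505. Perimeter ≤ 908 gives x ≤ 908 − 179 − 326 = 403.
So 147 < x ≤ 403; integers 148 through 403: 256 values.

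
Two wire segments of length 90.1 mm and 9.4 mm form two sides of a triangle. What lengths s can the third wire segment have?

By the triangle inequality, s must be less than 90.1 + 9.4 = 99.5 and greater than |90.1 − 9.4| = 80.7.

80.7 < s < 99.5 (mm)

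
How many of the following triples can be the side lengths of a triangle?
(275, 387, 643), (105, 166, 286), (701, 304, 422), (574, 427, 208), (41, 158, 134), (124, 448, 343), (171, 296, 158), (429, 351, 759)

7

(275,387,643): 275+387 > 643 → valid
(105,166,286): 105+166 ≤ 286 → not valid
(304,422,701): 304+422 > 701 → valid
(208,427,574): 208+427 > 574 → valid
(41,134,158): 41+134 > 158 → valid
(124,343,448): 124+343 > 448 → valid
(158,171,296): 158+171 > 296 → valid
(351,429,759): 351+429 > 759 → valid
7 of the 8 triples form a triangle.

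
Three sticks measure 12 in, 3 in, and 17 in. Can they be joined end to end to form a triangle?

The longest side is 17, but the other two sum to only 15.
15 < 17, so the triangle inequality fails.

No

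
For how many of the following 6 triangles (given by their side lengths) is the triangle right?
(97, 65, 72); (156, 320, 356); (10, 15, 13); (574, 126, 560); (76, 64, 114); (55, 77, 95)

(97,65,72): 65²+72² = 9409 = 97² → right
(156,320,356): 156²+320² = 126736 = 356² → right
(10,15,13): 10²+13² = 269 > 225 = 15² → acute
(574,126,560): 126²+560² = 329476 = 574² → right
(76,64,114): 64²+76² = 9872 < 12996 = 114² → obtuse
(55,77,95): 55²+77² = 8954 < 9025 = 95² → obtuse
3 of the 6 are right.

3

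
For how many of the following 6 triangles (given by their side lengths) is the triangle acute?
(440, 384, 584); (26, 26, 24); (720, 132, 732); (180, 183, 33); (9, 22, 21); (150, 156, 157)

(440,384,584): 384²+440² = 341056 = 584² → right
(26,26,24): 24²+26² = 1252 > 676 = 26² → acute
(720,132,732): 132²+720² = 535824 = 732² → right
(180,183,33): 33²+180² = 33489 = 183² → right
(9,22,21): 9²+21² = 522 > 484 = 22² → acute
(150,156,157): 150²+156² = 46836 > 24649 = 157² → acute
3 of the 6 are acute.

3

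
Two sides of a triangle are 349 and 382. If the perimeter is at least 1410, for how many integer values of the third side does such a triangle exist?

Triangle inequality: 33 < x < 731. Perimeter ≥ 1410 gives x ≥ 1410 − 349 − 382 = 679.
So 679 ≤ x < 731; integers 679 through 730: 52 values.

52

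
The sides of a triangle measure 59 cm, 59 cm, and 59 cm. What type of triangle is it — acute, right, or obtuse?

Compare the square of the longest side to the sum of squares of the other two: 59² + 59² = 6962 > 3481 = 59².

acute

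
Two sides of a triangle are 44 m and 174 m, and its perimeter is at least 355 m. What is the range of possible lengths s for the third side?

Triangle inequality alone gives 130 < s < 218.
The perimeter condition gives s ≥ 355 − 44 − 174 = 137.
Intersecting the two: 137 ≤ s < 218.

137 ≤ s < 218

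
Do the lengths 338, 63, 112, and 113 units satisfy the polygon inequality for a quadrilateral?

No

For a quadrilateral, each side must be shorter than the sum of the others.
Here the longest side is 338, but the remaining 3 sides sum to only 288.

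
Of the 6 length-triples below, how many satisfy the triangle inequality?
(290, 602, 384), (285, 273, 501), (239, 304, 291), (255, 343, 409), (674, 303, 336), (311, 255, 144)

(290,384,602): 290+384 > 602 → valid
(273,285,501): 273+285 > 501 → valid
(239,291,304): 239+291 > 304 → valid
(255,343,409): 255+343 > 409 → valid
(303,336,674): 303+336 ≤ 674 → not valid
(144,255,311): 144+255 > 311 → valid
5 of the 6 triples form a triangle.

5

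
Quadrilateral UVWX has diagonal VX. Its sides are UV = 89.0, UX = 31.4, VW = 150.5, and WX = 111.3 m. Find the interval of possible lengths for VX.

57.6 < VX < 120.4

From triangle UVX: |89.0 − 31.4| < VX < 89.0 + 31.4, i.e. 57.6 < VX < 120.4.
From triangle WVX: 39.2 < VX < 261.8.
Both must hold, so VX lies in the intersection.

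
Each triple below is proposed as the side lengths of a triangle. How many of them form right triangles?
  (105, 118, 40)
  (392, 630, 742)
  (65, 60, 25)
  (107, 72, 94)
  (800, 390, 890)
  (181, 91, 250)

(105,118,40): 40²+105² = 12625 < 13924 = 118² → obtuse
(392,630,742): 392²+630² = 550564 = 742² → right
(65,60,25): 25²+60² = 4225 = 65² → right
(107,72,94): 72²+94² = 14020 > 11449 = 107² → acute
(800,390,890): 390²+800² = 792100 = 890² → right
(181,91,250): 91²+181² = 41042 < 62500 = 250² → obtuse
3 of the 6 are right.

3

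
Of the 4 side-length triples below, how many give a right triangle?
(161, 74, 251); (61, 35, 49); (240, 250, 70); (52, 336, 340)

(161,74,251): 74+161 ≤ 251, not a triangle
(61,35,49): 35²+49² = 3626 < 3721 = 61² → obtuse
(240,250,70): 70²+240² = 62500 = 250² → right
(52,336,340): 52²+336² = 115600 = 340² → right
2 of the 4 are right.

2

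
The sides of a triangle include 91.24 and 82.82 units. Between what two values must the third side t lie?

8.42 < t < 174.06 (units)

By the triangle inequality, t must be less than 91.24 + 82.82 = 174.06 and greater than |91.24 − 82.82| = 8.42.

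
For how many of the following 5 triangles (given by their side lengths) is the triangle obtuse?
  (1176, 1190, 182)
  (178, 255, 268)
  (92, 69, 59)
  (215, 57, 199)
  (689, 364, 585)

2

(1176,1190,182): 182²+1176² = 1416100 = 1190² → right
(178,255,268): 178²+255² = 96709 > 71824 = 268² → acute
(92,69,59): 59²+69² = 8242 < 8464 = 92² → obtuse
(215,57,199): 57²+199² = 42850 < 46225 = 215² → obtuse
(689,364,585): 364²+585² = 474721 = 689² → right
2 of the 5 are obtuse.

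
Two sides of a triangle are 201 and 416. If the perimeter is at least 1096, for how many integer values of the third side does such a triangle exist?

138

Triangle inequality: 215 < x < 617. Perimeter ≥ 1096 gives x ≥ 1096 − 201 − 416 = 479.
So 479 ≤ x < 617; integers 479 through 616: 138 values.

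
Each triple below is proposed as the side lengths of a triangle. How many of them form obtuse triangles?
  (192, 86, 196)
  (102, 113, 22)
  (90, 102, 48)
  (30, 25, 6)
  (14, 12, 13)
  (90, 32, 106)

3

(192,86,196): 86²+192² = 44260 > 38416 = 196² → acute
(102,113,22): 22²+102² = 10888 < 12769 = 113² → obtuse
(90,102,48): 48²+90² = 10404 = 102² → right
(30,25,6): 6²+25² = 661 < 900 = 30² → obtuse
(14,12,13): 12²+13² = 313 > 196 = 14² → acute
(90,32,106): 32²+90² = 9124 < 11236 = 106² → obtuse
3 of the 6 are obtuse.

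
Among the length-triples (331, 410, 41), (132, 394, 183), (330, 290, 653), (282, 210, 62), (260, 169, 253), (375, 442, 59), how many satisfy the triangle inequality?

(41,331,410): 41+331 ≤ 410 → not valid
(132,183,394): 132+183 ≤ 394 → not valid
(290,330,653): 290+330 ≤ 653 → not valid
(62,210,282): 62+210 ≤ 282 → not valid
(169,253,260): 169+253 > 260 → valid
(59,375,442): 59+375 ≤ 442 → not valid
1 of the 6 triples forms a triangle.

1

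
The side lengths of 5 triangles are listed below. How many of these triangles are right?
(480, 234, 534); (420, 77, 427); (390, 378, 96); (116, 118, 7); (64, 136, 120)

(480,234,534): 234²+480² = 285156 = 534² → right
(420,77,427): 77²+420² = 182329 = 427² → right
(390,378,96): 96²+378² = 152100 = 390² → right
(116,118,7): 7²+116² = 13505 < 13924 = 118² → obtuse
(64,136,120): 64²+120² = 18496 = 136² → right
4 of the 5 are right.

4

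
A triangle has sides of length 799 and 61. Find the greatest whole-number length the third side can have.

The third side must be strictly less than 799 + 61 = 860.
The largest integer below 860 is 859.

859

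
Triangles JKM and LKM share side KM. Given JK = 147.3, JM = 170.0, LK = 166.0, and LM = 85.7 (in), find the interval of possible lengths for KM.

80.3 < KM < 251.7

From triangle JKM: |147.3 − 170.0| < KM < 147.3 + 170.0, i.e. 22.7 < KM < 317.3.
From triangle LKM: 80.3 < KM < 251.7.
Both must hold, so KM lies in the intersection.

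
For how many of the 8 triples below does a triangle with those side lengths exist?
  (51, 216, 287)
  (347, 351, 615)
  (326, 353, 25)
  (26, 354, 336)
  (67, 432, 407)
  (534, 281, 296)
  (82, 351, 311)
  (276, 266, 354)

6

(51,216,287): 51+216 ≤ 287 → not valid
(347,351,615): 347+351 > 615 → valid
(25,326,353): 25+326 ≤ 353 → not valid
(26,336,354): 26+336 > 354 → valid
(67,407,432): 67+407 > 432 → valid
(281,296,534): 281+296 > 534 → valid
(82,311,351): 82+311 > 351 → valid
(266,276,354): 266+276 > 354 → valid
6 of the 8 triples form a triangle.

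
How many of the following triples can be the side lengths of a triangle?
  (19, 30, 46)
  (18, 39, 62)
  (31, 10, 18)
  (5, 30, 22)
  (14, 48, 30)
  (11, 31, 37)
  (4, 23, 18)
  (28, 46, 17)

2

(19,30,46): 19+30 > 46 → valid
(18,39,62): 18+39 ≤ 62 → not valid
(10,18,31): 10+18 ≤ 31 → not valid
(5,22,30): 5+22 ≤ 30 → not valid
(14,30,48): 14+30 ≤ 48 → not valid
(11,31,37): 11+31 > 37 → valid
(4,18,23): 4+18 ≤ 23 → not valid
(17,28,46): 17+28 ≤ 46 → not valid
2 of the 8 triples form a triangle.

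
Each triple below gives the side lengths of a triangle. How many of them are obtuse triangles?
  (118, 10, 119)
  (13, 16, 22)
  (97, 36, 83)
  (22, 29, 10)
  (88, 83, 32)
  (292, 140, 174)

5

(118,10,119): 10²+118² = 14024 < 14161 = 119² → obtuse
(13,16,22): 13²+16² = 425 < 484 = 22² → obtuse
(97,36,83): 36²+83² = 8185 < 9409 = 97² → obtuse
(22,29,10): 10²+22² = 584 < 841 = 29² → obtuse
(88,83,32): 32²+83² = 7913 > 7744 = 88² → acute
(292,140,174): 140²+174² = 49876 < 85264 = 292² → obtuse
5 of the 6 are obtuse.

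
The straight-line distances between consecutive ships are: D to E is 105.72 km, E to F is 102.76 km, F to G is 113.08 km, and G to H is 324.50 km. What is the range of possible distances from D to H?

The maximum is all hops collinear in one direction: 105.72 + 102.76 + 113.08 + 324.50 = 646.06.
The longest hop is 324.50; the others sum to 321.56. Folding the others back against it leaves at least 324.50 − 321.56 = 2.94.

2.94 ≤ DH ≤ 646.06 km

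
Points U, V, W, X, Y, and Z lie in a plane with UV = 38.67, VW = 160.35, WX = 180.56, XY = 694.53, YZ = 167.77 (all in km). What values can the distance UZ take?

147.18 ≤ UZ ≤ 1241.88 km

The maximum is all hops collinear in one direction: 38.67 + 160.35 + 180.56 + 694.53 + 167.77 = 1241.88.
The longest hop is 694.53; the others sum to 547.35. Folding the others back against it leaves at least 694.53 − 547.35 = 147.18.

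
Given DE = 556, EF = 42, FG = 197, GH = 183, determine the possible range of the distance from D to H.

The maximum is all hops collinear in one direction: 556 + 42 + 197 + 183 = 978.
The longest hop is 556; the others sum to 422. Folding the others back against it leaves at least 556 − 422 = 134.

134 ≤ DH ≤ 978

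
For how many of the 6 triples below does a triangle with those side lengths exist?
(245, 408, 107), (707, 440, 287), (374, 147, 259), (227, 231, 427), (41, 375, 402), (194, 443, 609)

5

(107,245,408): 107+245 ≤ 408 → not valid
(287,440,707): 287+440 > 707 → valid
(147,259,374): 147+259 > 374 → valid
(227,231,427): 227+231 > 427 → valid
(41,375,402): 41+375 > 402 → valid
(194,443,609): 194+443 > 609 → valid
5 of the 6 triples form a triangle.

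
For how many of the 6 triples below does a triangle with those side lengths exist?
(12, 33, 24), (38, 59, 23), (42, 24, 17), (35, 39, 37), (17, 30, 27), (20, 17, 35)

5

(12,24,33): 12+24 > 33 → valid
(23,38,59): 23+38 > 59 → valid
(17,24,42): 17+24 ≤ 42 → not valid
(35,37,39): 35+37 > 39 → valid
(17,27,30): 17+27 > 30 → valid
(17,20,35): 17+20 > 35 → valid
5 of the 6 triples form a triangle.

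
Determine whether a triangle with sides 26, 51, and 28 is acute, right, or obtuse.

obtuse

Compare the square of the longest side to the sum of squares of the other two: 26² + 28² = 1460 < 2601 = 51².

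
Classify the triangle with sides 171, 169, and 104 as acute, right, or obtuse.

acute

Compare the square of the longest side to the sum of squares of the other two: 104² + 169² = 39377 > 29241 = 171².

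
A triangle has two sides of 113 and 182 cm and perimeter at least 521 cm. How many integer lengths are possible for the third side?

69

Triangle inequality: 69 < x < 295. Perimeter ≥ 521 gives x ≥ 521 − 113 − 182 = 226.
So 226 ≤ x < 295; integers 226 through 294: 69 values.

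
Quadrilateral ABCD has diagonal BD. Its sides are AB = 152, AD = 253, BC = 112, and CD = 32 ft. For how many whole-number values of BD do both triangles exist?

From triangle ABD: 101 < BD < 405.
From triangle CBD: 80 < BD < 144.
Intersection: 101 < BD < 144, so integers 102 through 143: 42 values.

42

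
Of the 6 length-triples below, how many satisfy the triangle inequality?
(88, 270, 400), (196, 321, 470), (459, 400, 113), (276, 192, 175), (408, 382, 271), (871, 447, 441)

5

(88,270,400): 88+270 ≤ 400 → not valid
(196,321,470): 196+321 > 470 → valid
(113,400,459): 113+400 > 459 → valid
(175,192,276): 175+192 > 276 → valid
(271,382,408): 271+382 > 408 → valid
(441,447,871): 441+447 > 871 → valid
5 of the 6 triples form a triangle.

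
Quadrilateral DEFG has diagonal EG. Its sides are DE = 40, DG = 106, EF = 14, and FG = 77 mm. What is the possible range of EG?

From triangle DEG: |40 − 106| < EG < 40 + 106, i.e. 66 < EG < 146.
From triangle FEG: 63 < EG < 91.
Both must hold, so EG lies in the intersection.

66 < EG < 91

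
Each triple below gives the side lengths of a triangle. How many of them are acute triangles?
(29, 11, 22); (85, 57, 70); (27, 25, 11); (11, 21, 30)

(29,11,22): 11²+22² = 605 < 841 = 29² → obtuse
(85,57,70): 57²+70² = 8149 > 7225 = 85² → acute
(27,25,11): 11²+25² = 746 > 729 = 27² → acute
(11,21,30): 11²+21² = 562 < 900 = 30² → obtuse
2 of the 4 are acute.

2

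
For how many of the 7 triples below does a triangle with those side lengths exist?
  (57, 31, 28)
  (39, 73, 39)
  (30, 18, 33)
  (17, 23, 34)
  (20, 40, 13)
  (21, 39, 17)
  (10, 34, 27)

5

(28,31,57): 28+31 > 57 → valid
(39,39,73): 39+39 > 73 → valid
(18,30,33): 18+30 > 33 → valid
(17,23,34): 17+23 > 34 → valid
(13,20,40): 13+20 ≤ 40 → not valid
(17,21,39): 17+21 ≤ 39 → not valid
(10,27,34): 10+27 > 34 → valid
5 of the 7 triples form a triangle.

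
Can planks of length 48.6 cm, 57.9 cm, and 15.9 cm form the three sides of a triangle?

Yes

The longest side is 57.9, and the other two sum to 64.5.
Since 64.5 > 57.9, the triangle inequality holds.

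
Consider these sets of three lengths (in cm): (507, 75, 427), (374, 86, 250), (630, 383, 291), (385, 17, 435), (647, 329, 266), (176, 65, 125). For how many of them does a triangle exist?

2

(75,427,507): 75+427 ≤ 507 → not valid
(86,250,374): 86+250 ≤ 374 → not valid
(291,383,630): 291+383 > 630 → valid
(17,385,435): 17+385 ≤ 435 → not valid
(266,329,647): 266+329 ≤ 647 → not valid
(65,125,176): 65+125 > 176 → valid
2 of the 6 triples form a triangle.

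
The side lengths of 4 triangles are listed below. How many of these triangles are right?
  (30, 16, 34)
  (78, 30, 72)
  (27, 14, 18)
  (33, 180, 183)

(30,16,34): 16²+30² = 1156 = 34² → right
(78,30,72): 30²+72² = 6084 = 78² → right
(27,14,18): 14²+18² = 520 < 729 = 27² → obtuse
(33,180,183): 33²+180² = 33489 = 183² → right
3 of the 4 are right.

3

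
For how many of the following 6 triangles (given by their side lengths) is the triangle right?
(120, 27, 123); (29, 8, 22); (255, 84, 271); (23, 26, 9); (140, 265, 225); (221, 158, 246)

2

(120,27,123): 27²+120² = 15129 = 123² → right
(29,8,22): 8²+22² = 548 < 841 = 29² → obtuse
(255,84,271): 84²+255² = 72081 < 73441 = 271² → obtuse
(23,26,9): 9²+23² = 610 < 676 = 26² → obtuse
(140,265,225): 140²+225² = 70225 = 265² → right
(221,158,246): 158²+221² = 73805 > 60516 = 246² → acute
2 of the 6 are right.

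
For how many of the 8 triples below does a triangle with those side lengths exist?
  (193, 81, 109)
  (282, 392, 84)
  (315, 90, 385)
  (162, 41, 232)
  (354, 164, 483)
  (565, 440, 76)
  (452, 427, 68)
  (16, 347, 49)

3

(81,109,193): 81+109 ≤ 193 → not valid
(84,282,392): 84+282 ≤ 392 → not valid
(90,315,385): 90+315 > 385 → valid
(41,162,232): 41+162 ≤ 232 → not valid
(164,354,483): 164+354 > 483 → valid
(76,440,565): 76+440 ≤ 565 → not valid
(68,427,452): 68+427 > 452 → valid
(16,49,347): 16+49 ≤ 347 → not valid
3 of the 8 triples form a triangle.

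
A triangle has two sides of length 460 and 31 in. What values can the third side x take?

429 < x < 491

By the triangle inequality, x must be less than 460 + 31 = 491 and greater than |460 − 31| = 429.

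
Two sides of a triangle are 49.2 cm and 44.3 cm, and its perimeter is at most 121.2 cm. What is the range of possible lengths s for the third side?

Triangle inequality alone gives 4.9 < s < 93.5.
The perimeter condition gives s ≤ 121.2 − 49.2 − 44.3 = 27.7.
Intersecting the two: 4.9 < s ≤ 27.7.

4.9 < s ≤ 27.7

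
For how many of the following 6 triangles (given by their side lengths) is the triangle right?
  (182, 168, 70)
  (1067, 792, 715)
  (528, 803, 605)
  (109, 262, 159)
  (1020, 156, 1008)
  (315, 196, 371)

(182,168,70): 70²+168² = 33124 = 182² → right
(1067,792,715): 715²+792² = 1138489 = 1067² → right
(528,803,605): 528²+605² = 644809 = 803² → right
(109,262,159): 109²+159² = 37162 < 68644 = 262² → obtuse
(1020,156,1008): 156²+1008² = 1040400 = 1020² → right
(315,196,371): 196²+315² = 137641 = 371² → right
5 of the 6 are right.

5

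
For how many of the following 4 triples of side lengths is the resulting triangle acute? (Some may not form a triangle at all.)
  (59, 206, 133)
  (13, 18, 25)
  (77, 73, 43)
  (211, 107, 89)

1

(59,206,133): 59+133 ≤ 206, not a triangle
(13,18,25): 13²+18² = 493 < 625 = 25² → obtuse
(77,73,43): 43²+73² = 7178 > 5929 = 77² → acute
(211,107,89): 89+107 ≤ 211, not a triangle
1 of the 4 is acute.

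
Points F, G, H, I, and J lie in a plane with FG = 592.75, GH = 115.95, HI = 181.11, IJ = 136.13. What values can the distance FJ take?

The maximum is all hops collinear in one direction: 592.75 + 115.95 + 181.11 + 136.13 = 1025.94.
The longest hop is 592.75; the others sum to 433.19. Folding the others back against it leaves at least 592.75 − 433.19 = 159.56.

159.56 ≤ FJ ≤ 1025.94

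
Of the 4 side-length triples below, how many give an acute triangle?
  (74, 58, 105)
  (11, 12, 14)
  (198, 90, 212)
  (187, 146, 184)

3

(74,58,105): 58²+74² = 8840 < 11025 = 105² → obtuse
(11,12,14): 11²+12² = 265 > 196 = 14² → acute
(198,90,212): 90²+198² = 47304 > 44944 = 212² → acute
(187,146,184): 146²+184² = 55172 > 34969 = 187² → acute
3 of the 4 are acute.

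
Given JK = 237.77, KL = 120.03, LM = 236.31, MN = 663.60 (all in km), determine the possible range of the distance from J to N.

The maximum is all hops collinear in one direction: 237.77 + 120.03 + 236.31 + 663.60 = 1257.71.
The longest hop is 663.60; the others sum to 594.11. Folding the others back against it leaves at least 663.60 − 594.11 = 69.49.

69.49 ≤ JN ≤ 1257.71 km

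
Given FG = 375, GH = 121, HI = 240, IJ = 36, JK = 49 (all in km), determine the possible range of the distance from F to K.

The maximum is all hops collinear in one direction: 375 + 121 + 240 + 36 + 49 = 821.
The longest hop is 375; the others sum to 446. Since 375 ≤ 446, the path can fold back on itself completely, so the minimum distance is 0.

0 ≤ FK ≤ 821 km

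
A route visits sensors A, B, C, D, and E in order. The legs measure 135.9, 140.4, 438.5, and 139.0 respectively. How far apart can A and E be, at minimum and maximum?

23.2 ≤ AE ≤ 853.8

The maximum is all hops collinear in one direction: 135.9 + 140.4 + 438.5 + 139.0 = 853.8.
The longest hop is 438.5; the others sum to 415.3. Folding the others back against it leaves at least 438.5 − 415.3 = 23.2.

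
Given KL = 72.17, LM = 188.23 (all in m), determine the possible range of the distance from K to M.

116.06 ≤ KM ≤ 260.40 m

By the triangle inequality, |72.17 − 188.23| ≤ KM ≤ 72.17 + 188.23.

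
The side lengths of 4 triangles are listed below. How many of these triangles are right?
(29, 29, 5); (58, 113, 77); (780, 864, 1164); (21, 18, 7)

(29,29,5): 5²+29² = 866 > 841 = 29² → acute
(58,113,77): 58²+77² = 9293 < 12769 = 113² → obtuse
(780,864,1164): 780²+864² = 1354896 = 1164² → right
(21,18,7): 7²+18² = 373 < 441 = 21² → obtuse
1 of the 4 is right.

1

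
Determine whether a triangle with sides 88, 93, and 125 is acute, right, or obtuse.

acute

Compare the square of the longest side to the sum of squares of the other two: 88² + 93² = 16393 > 15625 = 125².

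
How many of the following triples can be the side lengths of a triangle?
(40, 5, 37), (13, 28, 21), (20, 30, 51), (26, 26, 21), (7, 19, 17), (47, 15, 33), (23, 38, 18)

6

(5,37,40): 5+37 > 40 → valid
(13,21,28): 13+21 > 28 → valid
(20,30,51): 20+30 ≤ 51 → not valid
(21,26,26): 21+26 > 26 → valid
(7,17,19): 7+17 > 19 → valid
(15,33,47): 15+33 > 47 → valid
(18,23,38): 18+23 > 38 → valid
6 of the 7 triples form a triangle.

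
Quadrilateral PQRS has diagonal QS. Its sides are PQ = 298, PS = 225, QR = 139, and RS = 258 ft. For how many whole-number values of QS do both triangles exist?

From triangle PQS: 73 < QS < 523.
From triangle RQS: 119 < QS < 397.
Intersection: 119 < QS < 397, so integers 120 through 396: 277 values.

277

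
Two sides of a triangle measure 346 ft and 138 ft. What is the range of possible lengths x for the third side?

By the triangle inequality, x must be less than 346 + 138 = 484 and greater than |346 − 138| = 208.

208 < x < 484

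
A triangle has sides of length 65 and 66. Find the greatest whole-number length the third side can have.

130

The third side must be strictly less than 65 + 66 = 131.
The largest integer below 131 is 130.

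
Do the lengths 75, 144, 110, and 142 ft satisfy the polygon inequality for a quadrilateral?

A quadrilateral exists iff every side is shorter than the sum of the others — equivalently, the longest side is less than the sum of the rest.
Longest side 144 < 327 (sum of the remaining 3), so yes.

Yes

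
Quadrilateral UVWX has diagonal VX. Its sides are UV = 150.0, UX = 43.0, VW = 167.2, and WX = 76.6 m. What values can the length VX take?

107.0 < VX < 193.0

From triangle UVX: |150.0 − 43.0| < VX < 150.0 + 43.0, i.e. 107.0 < VX < 193.0.
From triangle WVX: 90.6 < VX < 243.8.
Both must hold, so VX lies in the intersection.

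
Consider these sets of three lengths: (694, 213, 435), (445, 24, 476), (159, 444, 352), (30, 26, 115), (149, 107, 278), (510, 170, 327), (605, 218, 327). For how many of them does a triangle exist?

(213,435,694): 213+435 ≤ 694 → not valid
(24,445,476): 24+445 ≤ 476 → not valid
(159,352,444): 159+352 > 444 → valid
(26,30,115): 26+30 ≤ 115 → not valid
(107,149,278): 107+149 ≤ 278 → not valid
(170,327,510): 170+327 ≤ 510 → not valid
(218,327,605): 218+327 ≤ 605 → not valid
1 of the 7 triples forms a triangle.

1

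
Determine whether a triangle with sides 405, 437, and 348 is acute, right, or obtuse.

Compare the square of the longest side to the sum of squares of the other two: 348² + 405² = 285129 > 190969 = 437².

acute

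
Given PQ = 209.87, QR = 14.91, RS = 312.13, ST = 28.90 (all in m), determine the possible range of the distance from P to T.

The maximum is all hops collinear in one direction: 209.87 + 14.91 + 312.13 + 28.90 = 565.81.
The longest hop is 312.13; the others sum to 253.68. Folding the others back against it leaves at least 312.13 − 253.68 = 58.45.

58.45 ≤ PT ≤ 565.81 m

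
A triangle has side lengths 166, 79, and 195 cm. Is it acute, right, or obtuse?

obtuse

Compare the square of the longest side to the sum of squares of the other two: 79² + 166² = 33797 < 38025 = 195².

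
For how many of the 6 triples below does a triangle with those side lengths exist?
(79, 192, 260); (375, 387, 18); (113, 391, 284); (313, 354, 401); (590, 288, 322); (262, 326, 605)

(79,192,260): 79+192 > 260 → valid
(18,375,387): 18+375 > 387 → valid
(113,284,391): 113+284 > 391 → valid
(313,354,401): 313+354 > 401 → valid
(288,322,590): 288+322 > 590 → valid
(262,326,605): 262+326 ≤ 605 → not valid
5 of the 6 triples form a triangle.

5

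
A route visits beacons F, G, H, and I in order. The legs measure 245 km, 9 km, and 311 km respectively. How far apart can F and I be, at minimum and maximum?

57 ≤ FI ≤ 565 km

The maximum is all hops collinear in one direction: 245 + 9 + 311 = 565.
The longest hop is 311; the others sum to 254. Folding the others back against it leaves at least 311 − 254 = 57.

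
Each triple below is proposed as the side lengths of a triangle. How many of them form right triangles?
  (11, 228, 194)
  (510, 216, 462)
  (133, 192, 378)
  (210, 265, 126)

1

(11,228,194): 11+194 ≤ 228, not a triangle
(510,216,462): 216²+462² = 260100 = 510² → right
(133,192,378): 133+192 ≤ 378, not a triangle
(210,265,126): 126²+210² = 59976 < 70225 = 265² → obtuse
1 of the 4 is right.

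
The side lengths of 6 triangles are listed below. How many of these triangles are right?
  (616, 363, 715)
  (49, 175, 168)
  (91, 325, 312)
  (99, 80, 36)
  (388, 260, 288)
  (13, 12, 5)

(616,363,715): 363²+616² = 511225 = 715² → right
(49,175,168): 49²+168² = 30625 = 175² → right
(91,325,312): 91²+312² = 105625 = 325² → right
(99,80,36): 36²+80² = 7696 < 9801 = 99² → obtuse
(388,260,288): 260²+288² = 150544 = 388² → right
(13,12,5): 5²+12² = 169 = 13² → right
5 of the 6 are right.

5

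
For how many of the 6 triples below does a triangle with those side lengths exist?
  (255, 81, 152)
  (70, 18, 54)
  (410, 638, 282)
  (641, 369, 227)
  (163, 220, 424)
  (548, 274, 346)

(81,152,255): 81+152 ≤ 255 → not valid
(18,54,70): 18+54 > 70 → valid
(282,410,638): 282+410 > 638 → valid
(227,369,641): 227+369 ≤ 641 → not valid
(163,220,424): 163+220 ≤ 424 → not valid
(274,346,548): 274+346 > 548 → valid
3 of the 6 triples form a triangle.

3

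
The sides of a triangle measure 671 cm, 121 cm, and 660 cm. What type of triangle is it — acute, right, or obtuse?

right

Compare the square of the longest side to the sum of squares of the other two: 121² + 660² = 450241 = 671².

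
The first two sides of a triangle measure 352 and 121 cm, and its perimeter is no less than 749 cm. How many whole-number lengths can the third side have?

Triangle inequality: 231 < x < 473. Perimeter ≥ 749 gives x ≥ 749 − 352 − 121 = 276.
So 276 ≤ x < 473; integers 276 through 472: 197 values.

197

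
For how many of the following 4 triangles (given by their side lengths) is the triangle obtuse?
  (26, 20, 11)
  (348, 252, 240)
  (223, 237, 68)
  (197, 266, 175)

(26,20,11): 11²+20² = 521 < 676 = 26² → obtuse
(348,252,240): 240²+252² = 121104 = 348² → right
(223,237,68): 68²+223² = 54353 < 56169 = 237² → obtuse
(197,266,175): 175²+197² = 69434 < 70756 = 266² → obtuse
3 of the 4 are obtuse.

3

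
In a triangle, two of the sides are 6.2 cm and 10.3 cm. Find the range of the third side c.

By the triangle inequality, c must be less than 6.2 + 10.3 = 16.5 and greater than |6.2 − 10.3| = 4.1.

4.1 < c < 16.5 (cm)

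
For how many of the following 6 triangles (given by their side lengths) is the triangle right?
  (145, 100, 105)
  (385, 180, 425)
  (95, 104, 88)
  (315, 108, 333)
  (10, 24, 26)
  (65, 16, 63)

(145,100,105): 100²+105² = 21025 = 145² → right
(385,180,425): 180²+385² = 180625 = 425² → right
(95,104,88): 88²+95² = 16769 > 10816 = 104² → acute
(315,108,333): 108²+315² = 110889 = 333² → right
(10,24,26): 10²+24² = 676 = 26² → right
(65,16,63): 16²+63² = 4225 = 65² → right
5 of the 6 are right.

5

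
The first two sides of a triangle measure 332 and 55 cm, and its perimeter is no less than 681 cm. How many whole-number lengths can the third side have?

93

Triangle inequality: 277 < x < 387. Perimeter ≥ 681 gives x ≥ 681 − 332 − 55 = 294.
So 294 ≤ x < 387; integers 294 through 386: 93 values.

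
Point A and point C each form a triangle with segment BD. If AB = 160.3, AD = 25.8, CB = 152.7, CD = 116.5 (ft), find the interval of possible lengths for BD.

From triangle ABD: |160.3 − 25.8| < BD < 160.3 + 25.8, i.e. 134.5 < BD < 186.1.
From triangle CBD: 36.2 < BD < 269.2.
Both must hold, so BD lies in the intersection.

134.5 < BD < 186.1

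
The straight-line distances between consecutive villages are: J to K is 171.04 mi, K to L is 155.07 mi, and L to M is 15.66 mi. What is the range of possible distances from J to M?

The maximum is all hops collinear in one direction: 171.04 + 155.07 + 15.66 = 341.77.
The longest hop is 171.04; the others sum to 170.73. Folding the others back against it leaves at least 171.04 − 170.73 = 0.31.

0.31 ≤ JM ≤ 341.77 mi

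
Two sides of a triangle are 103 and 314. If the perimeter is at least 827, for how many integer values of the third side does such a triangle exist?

7

Triangle inequality: 211 < x < 417. Perimeter ≥ 827 gives x ≥ 827 − 103 − 314 = 410.
So 410 ≤ x < 417; integers 410 through 416: 7 values.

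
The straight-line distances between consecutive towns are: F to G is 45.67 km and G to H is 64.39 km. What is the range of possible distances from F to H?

By the triangle inequality, |45.67 − 64.39| ≤ FH ≤ 45.67 + 64.39.

18.72 ≤ FH ≤ 110.06 km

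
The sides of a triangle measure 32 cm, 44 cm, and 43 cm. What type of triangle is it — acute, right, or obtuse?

Compare the square of the longest side to the sum of squares of the other two: 32² + 43² = 2873 > 1936 = 44².

acute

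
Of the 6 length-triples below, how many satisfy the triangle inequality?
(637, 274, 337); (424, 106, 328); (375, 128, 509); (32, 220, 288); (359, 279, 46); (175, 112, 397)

1

(274,337,637): 274+337 ≤ 637 → not valid
(106,328,424): 106+328 > 424 → valid
(128,375,509): 128+375 ≤ 509 → not valid
(32,220,288): 32+220 ≤ 288 → not valid
(46,279,359): 46+279 ≤ 359 → not valid
(112,175,397): 112+175 ≤ 397 → not valid
1 of the 6 triples forms a triangle.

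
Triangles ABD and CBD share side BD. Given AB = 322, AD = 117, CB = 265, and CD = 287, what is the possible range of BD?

From triangle ABD: |322 − 117| < BD < 322 + 117, i.e. 205 < BD < 439.
From triangle CBD: 22 < BD < 552.
Both must hold, so BD lies in the intersection.

205 < BD < 439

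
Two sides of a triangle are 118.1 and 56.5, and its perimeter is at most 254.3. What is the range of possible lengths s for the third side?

61.6 < s ≤ 79.7

Triangle inequality alone gives 61.6 < s < 174.6.
The perimeter condition gives s ≤ 254.3 − 118.1 − 56.5 = 79.7.
Intersecting the two: 61.6 < s ≤ 79.7.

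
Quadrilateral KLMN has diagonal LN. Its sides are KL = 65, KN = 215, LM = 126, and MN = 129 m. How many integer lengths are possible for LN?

104

From triangle KLN: 150 < LN < 280.
From triangle MLN: 3 < LN < 255.
Intersection: 150 < LN < 255, so integers 151 through 254: 104 values.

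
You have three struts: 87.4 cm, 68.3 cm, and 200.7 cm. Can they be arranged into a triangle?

The longest side is 200.7, but the other two sum to only 155.7.
155.7 < 200.7, so the triangle inequality fails.

No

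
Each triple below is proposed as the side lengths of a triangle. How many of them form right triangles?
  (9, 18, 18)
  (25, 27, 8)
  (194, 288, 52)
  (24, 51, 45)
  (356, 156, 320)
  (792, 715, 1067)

3

(9,18,18): 9²+18² = 405 > 324 = 18² → acute
(25,27,8): 8²+25² = 689 < 729 = 27² → obtuse
(194,288,52): 52+194 ≤ 288, not a triangle
(24,51,45): 24²+45² = 2601 = 51² → right
(356,156,320): 156²+320² = 126736 = 356² → right
(792,715,1067): 715²+792² = 1138489 = 1067² → right
3 of the 6 are right.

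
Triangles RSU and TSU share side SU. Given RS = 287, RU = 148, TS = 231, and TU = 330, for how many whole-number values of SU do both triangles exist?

From triangle RSU: 139 < SU < 435.
From triangle TSU: 99 < SU < 561.
Intersection: 139 < SU < 435, so integers 140 through 434: 295 values.

295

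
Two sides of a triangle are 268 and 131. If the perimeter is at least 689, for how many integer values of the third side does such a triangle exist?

109

Triangle inequality: 137 < x < 399. Perimeter ≥ 689 gives x ≥ 689 − 268 − 131 = 290.
So 290 ≤ x < 399; integers 290 through 398: 109 values.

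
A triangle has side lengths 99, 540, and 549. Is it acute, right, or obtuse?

right

Compare the square of the longest side to the sum of squares of the other two: 99² + 540² = 301401 = 549².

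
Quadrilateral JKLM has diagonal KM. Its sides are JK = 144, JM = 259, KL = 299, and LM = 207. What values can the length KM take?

From triangle JKM: |144 − 259| < KM < 144 + 259, i.e. 115 < KM < 403.
From triangle LKM: 92 < KM < 506.
Both must hold, so KM lies in the intersection.

115 < KM < 403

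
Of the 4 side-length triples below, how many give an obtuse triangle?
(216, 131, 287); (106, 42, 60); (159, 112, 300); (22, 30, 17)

(216,131,287): 131²+216² = 63817 < 82369 = 287² → obtuse
(106,42,60): 42+60 ≤ 106, not a triangle
(159,112,300): 112+159 ≤ 300, not a triangle
(22,30,17): 17²+22² = 773 < 900 = 30² → obtuse
2 of the 4 are obtuse.

2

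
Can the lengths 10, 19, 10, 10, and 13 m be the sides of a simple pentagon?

A pentagon exists iff every side is shorter than the sum of the others — equivalently, the longest side is less than the sum of the rest.
Longest side 19 < 43 (sum of the remaining 4), so yes.

Yes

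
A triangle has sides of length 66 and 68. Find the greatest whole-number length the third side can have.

The third side must be strictly less than 66 + 68 = 134.
The largest integer below 134 is 133.

133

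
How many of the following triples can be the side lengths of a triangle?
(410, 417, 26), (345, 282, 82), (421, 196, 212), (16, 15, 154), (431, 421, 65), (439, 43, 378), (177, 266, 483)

(26,410,417): 26+410 > 417 → valid
(82,282,345): 82+282 > 345 → valid
(196,212,421): 196+212 ≤ 421 → not valid
(15,16,154): 15+16 ≤ 154 → not valid
(65,421,431): 65+421 > 431 → valid
(43,378,439): 43+378 ≤ 439 → not valid
(177,266,483): 177+266 ≤ 483 → not valid
3 of the 7 triples form a triangle.

3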